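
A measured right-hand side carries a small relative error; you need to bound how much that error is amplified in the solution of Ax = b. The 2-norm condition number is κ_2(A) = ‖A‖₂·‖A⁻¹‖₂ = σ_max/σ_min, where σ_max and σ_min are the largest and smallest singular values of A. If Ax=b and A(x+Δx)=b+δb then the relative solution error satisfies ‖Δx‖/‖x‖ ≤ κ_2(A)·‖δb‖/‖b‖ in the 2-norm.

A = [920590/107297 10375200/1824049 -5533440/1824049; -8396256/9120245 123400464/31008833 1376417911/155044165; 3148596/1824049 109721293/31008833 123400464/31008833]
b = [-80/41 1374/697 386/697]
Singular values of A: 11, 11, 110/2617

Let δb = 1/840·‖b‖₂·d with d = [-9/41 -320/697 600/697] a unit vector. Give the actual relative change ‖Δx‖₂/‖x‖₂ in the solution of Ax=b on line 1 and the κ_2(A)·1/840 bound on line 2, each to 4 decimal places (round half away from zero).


largest singular value 11, smallest 110/2617
κ = σ_max/σ_min = 11/(110/2617) = 261.7000
perturbation bound = 261.7000·1/840 = 0.3115
solve Ax = b  →  x = [-0.1455 -0.0107 0.2118]
2-norm of b is 2.8284; of x, 0.2571
Δx = A⁻¹·δb where δb = 1/840·2.8284·d; ‖Δx‖ = 0.0801
dividing the unrounded norms, ‖Δx‖/‖x‖ = 0.3115
tightness: 0.3115 against a bound of 0.3115; the bound is attained (ratio 1)

0.3115
0.3115


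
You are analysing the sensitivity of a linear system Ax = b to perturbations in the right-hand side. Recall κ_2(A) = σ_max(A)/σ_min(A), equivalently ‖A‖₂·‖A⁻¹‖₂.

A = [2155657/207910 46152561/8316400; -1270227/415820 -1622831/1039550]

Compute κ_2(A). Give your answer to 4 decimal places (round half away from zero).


195.6800

form AᵀA = [808036201525/6916250896 861876369585/13832501792; 861876369585/13832501792 3677772857521/110660014336] with trace 57461425889/382906624 and determinant 3603000625/6126505984
char-poly roots: 2401/16 and 1500625/382906624
σ_max=√(2401/16)=(49/4), σ_min=√(1500625/382906624)=(1225/19568) → κ = 195.6800


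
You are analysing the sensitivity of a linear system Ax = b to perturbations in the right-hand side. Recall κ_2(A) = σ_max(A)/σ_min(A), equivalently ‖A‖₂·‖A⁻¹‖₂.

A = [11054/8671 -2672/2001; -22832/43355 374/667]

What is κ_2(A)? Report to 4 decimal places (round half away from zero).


345.0000

AᵀA = [21160196/11122225 -13330688/6673335; -13330688/6673335 8398468/4004001]; tr = 476104/119025, det = 16/119025
solving λ² − 476104/119025·λ + 16/119025 = 0 gives λ = 4, 4/119025
σ_max=√4=2, σ_min=√(4/119025)=(2/345) → κ = 345.0000


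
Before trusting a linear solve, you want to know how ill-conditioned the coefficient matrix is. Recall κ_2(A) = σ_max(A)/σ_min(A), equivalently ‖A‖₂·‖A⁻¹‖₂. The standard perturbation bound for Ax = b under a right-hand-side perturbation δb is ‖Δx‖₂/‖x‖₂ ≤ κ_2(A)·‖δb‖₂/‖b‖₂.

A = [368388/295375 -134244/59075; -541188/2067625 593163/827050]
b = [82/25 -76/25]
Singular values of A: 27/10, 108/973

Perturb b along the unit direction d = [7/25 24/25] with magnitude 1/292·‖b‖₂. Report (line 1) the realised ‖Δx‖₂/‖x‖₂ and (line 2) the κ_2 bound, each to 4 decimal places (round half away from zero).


from the listed singular values, σ₁ = 27/10, σ_n = 108/973
condition number: (27/10) ÷ (108/973) = 24.3250
worst-case relative error ≤ 24.3250 × 1/292 = 0.0833
solve Ax = b  →  x = [-15.2015 -9.7865]
‖b‖ = 4.4721, ‖x‖ = 18.0793
with δb = [0.0043 0.0147], A·Δx = δb → ‖Δx‖ = 0.1380
realised ‖Δx‖/‖x‖ = 0.0076
realised/bound (from unrounded values) ≈ 0.0916

0.0076
0.0833


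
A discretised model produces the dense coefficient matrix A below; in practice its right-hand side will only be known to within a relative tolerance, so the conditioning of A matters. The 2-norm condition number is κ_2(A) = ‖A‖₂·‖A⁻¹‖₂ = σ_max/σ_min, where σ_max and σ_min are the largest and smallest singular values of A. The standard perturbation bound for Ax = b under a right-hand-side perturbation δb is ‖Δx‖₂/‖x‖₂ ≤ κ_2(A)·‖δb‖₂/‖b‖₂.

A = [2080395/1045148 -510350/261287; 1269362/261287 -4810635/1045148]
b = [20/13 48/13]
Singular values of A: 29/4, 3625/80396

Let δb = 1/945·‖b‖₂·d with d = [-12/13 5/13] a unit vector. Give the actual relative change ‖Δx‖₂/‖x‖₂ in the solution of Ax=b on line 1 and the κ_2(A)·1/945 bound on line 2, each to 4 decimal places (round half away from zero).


from the listed singular values, σ₁ = 29/4, σ_n = 3625/80396
condition number: (29/4) ÷ (3625/80396) = 160.7920
perturbation bound = 160.7920·1/945 = 0.1702
solve Ax = b  →  x = [0.3995 -0.3805]
‖b‖₂ = 4.0000 and ‖x‖₂ = 0.5517
re-solving with b+δb shifts x by Δx of norm 0.0939
dividing the unrounded norms, ‖Δx‖/‖x‖ = 0.1702
so the bound is sharp here: realised error equals the bound

0.1702
0.1702


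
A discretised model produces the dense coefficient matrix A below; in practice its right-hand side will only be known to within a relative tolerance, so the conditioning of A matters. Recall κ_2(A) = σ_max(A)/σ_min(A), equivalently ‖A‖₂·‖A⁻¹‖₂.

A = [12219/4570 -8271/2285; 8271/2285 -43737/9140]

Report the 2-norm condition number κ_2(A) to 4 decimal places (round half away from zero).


M = AᵀA = [16917669/835396 -22555017/835396; -22555017/835396 120299049/3341584]. tr(M)=187969725/3341584, det(M)=1265625/13366336
solving λ² − 187969725/3341584·λ + 1265625/13366336 = 0 gives λ = 225/4, 5625/3341584
κ_2(A) = √(λ_max/λ_min) = √((225/4) / (5625/3341584)) = 182.8000

182.8000


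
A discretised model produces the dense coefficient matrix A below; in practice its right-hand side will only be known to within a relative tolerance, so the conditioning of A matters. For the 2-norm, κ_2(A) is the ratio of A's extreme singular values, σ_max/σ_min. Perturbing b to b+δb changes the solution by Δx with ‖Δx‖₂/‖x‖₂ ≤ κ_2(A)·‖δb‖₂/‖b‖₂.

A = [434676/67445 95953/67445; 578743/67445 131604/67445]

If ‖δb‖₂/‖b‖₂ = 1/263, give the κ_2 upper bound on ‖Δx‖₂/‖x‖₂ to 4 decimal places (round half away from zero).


M = AᵀA = [511108961/4437881 114998400/4437881; 114998400/4437881 25879601/4437881]. tr(M)=13097282/108241, det(M)=14641/108241
eigenvalues of AᵀA: λ = (tr ± √(tr²−4·det))/2 = 121, 121/108241
σ_max=√121=11, σ_min=√(121/108241)=(11/329) → κ = 329.0000
worst-case relative error ≤ 329.0000 × 1/263 = 1.2510

1.2510


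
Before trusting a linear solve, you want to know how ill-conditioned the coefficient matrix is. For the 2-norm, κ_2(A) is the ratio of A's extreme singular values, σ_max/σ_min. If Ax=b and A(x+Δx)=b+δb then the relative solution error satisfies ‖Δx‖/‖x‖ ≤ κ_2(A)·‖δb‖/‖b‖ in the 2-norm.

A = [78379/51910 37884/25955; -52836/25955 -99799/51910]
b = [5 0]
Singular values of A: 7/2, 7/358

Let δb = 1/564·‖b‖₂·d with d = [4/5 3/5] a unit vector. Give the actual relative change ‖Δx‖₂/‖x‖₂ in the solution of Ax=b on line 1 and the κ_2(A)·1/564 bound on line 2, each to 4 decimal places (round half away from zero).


0.0022
0.3174

largest singular value 7/2, smallest 7/358
κ_2(A) = (7/2) / (7/358) = 179.0000
bound on ‖Δx‖/‖x‖: κ·ε = 179.0000·1/564 = 0.3174
solve Ax = b  →  x = [-140.4631 148.7291]
‖b‖ = 5.0000, ‖x‖ = 204.5732
re-solving with b+δb shifts x by Δx of norm 0.4534
realised ‖Δx‖/‖x‖ = 0.0022
so the bound overstates the realised error by a factor of ≈ 143.2013 (computed from the unrounded values)


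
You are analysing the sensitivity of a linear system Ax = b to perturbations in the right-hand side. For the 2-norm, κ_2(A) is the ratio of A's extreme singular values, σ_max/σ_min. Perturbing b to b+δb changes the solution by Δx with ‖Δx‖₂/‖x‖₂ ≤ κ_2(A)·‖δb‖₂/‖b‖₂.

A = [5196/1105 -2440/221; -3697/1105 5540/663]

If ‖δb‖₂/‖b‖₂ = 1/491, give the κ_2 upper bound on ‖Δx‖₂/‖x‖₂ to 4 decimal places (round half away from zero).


M = AᵀA = [1626649/48841 -11703220/146523; -11703220/146523 84274000/439569]. tr(M)=585289/2601, det(M)=1600/289
solving λ² − 585289/2601·λ + 1600/289 = 0 gives λ = 225, 64/2601
κ = σ_max/σ_min = 15/(8/51) = 95.6250
bound on ‖Δx‖/‖x‖: κ·ε = 95.6250·1/491 = 0.1948

0.1948


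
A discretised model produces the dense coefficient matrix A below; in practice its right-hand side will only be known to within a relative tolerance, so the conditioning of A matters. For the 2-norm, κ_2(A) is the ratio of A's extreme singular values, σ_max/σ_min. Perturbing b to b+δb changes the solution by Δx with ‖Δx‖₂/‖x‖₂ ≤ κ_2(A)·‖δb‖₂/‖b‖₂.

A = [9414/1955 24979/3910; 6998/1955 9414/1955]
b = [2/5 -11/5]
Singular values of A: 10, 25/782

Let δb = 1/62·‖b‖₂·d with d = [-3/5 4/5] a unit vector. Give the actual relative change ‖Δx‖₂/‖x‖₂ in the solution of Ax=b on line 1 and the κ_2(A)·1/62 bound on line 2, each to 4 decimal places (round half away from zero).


0.0180
5.0452

largest singular value 10, smallest 25/782
κ_2(A) = 10 / (25/782) = 312.8000
bound on ‖Δx‖/‖x‖: κ·ε = 312.8000·1/62 = 5.0452
solve Ax = b  →  x = [49.9880 -37.6160]
‖b‖ = 2.2361, ‖x‖ = 62.5601
re-solving with b+δb shifts x by Δx of norm 1.1281
dividing the unrounded norms, ‖Δx‖/‖x‖ = 0.0180
realised/bound (from unrounded values) ≈ 0.0036


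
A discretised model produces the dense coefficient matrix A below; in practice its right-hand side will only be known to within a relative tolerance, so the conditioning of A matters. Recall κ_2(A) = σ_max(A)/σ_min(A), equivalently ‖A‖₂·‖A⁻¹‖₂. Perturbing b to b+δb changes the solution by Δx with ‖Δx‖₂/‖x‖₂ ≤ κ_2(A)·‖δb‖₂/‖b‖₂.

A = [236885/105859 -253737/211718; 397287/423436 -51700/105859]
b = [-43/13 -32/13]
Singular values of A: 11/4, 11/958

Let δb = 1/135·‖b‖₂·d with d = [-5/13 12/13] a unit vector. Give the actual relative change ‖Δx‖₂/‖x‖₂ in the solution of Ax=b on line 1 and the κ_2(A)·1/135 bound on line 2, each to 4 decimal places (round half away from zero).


from the listed singular values, σ₁ = 11/4, σ_n = 11/958
condition number: (11/4) ÷ (11/958) = 239.5000
perturbation bound = 239.5000·1/135 = 1.7741
solve Ax = b  →  x = [-42.2674 -76.1604]
2-norm of b is 4.1231; of x, 87.1031
δb = ε·‖b‖·d = [-0.0117 0.0282]; solving A·Δx = δb gives ‖Δx‖ = 2.6599
relative error = 0.0305
realised/bound (from unrounded values) ≈ 0.0172

0.0305
1.7741


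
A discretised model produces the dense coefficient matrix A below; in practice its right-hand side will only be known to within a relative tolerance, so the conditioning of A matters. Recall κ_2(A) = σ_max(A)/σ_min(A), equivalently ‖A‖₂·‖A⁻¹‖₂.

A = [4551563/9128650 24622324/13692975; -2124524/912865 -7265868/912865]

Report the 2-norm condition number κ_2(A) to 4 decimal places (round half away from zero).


333.9750

M = AᵀA = [280831022249/49573022500 722054342926/37179766875; 722054342926/37179766875 7426916920096/111539300625]. tr(M)=51576235009/713851524, det(M)=8352100/178462881
char-poly roots: 289/4 and 115600/178462881
κ_2(A) = √(λ_max/λ_min) = √((289/4) / (115600/178462881)) = 333.9750


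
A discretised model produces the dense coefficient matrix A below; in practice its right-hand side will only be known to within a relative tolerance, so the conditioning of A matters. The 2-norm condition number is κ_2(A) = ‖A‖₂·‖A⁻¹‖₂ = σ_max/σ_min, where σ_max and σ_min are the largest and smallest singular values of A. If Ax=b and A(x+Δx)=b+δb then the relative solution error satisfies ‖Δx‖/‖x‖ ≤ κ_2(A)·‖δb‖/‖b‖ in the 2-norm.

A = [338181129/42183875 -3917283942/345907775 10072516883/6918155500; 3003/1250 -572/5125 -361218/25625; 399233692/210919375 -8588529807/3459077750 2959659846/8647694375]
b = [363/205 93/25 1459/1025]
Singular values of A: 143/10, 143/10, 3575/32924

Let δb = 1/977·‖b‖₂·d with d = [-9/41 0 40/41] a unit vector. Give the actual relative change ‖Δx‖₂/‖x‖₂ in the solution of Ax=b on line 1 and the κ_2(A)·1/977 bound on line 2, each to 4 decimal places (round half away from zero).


largest singular value 143/10, smallest 3575/32924
condition number: (143/10) ÷ (3575/32924) = 131.6960
bound on ‖Δx‖/‖x‖: κ·ε = 131.6960·1/977 = 0.1348
solve Ax = b  →  x = [7.4935 5.2732 0.9714]
‖b‖ = 4.3589, ‖x‖ = 9.2143
re-solving with b+δb shifts x by Δx of norm 0.0411
relative error = 0.0045
realised/bound (from unrounded values) ≈ 0.0331

0.0045
0.1348


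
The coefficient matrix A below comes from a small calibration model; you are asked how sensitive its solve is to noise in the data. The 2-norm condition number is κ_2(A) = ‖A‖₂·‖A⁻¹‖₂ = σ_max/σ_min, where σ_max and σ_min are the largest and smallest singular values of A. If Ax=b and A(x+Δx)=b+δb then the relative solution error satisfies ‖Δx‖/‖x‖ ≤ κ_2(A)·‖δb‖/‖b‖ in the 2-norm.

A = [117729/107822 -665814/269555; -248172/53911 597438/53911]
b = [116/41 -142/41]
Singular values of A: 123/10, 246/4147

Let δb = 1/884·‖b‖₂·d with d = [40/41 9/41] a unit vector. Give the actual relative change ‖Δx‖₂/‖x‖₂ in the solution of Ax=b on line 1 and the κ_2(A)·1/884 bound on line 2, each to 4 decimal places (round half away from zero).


0.0025
0.2346

largest singular value 123/10, smallest 246/4147
κ_2(A) = (123/10) / (246/4147) = 207.3500
worst-case relative error ≤ 207.3500 × 1/884 = 0.2346
solve Ax = b  →  x = [31.2470 12.6673]
‖b‖₂ = 4.4721 and ‖x‖₂ = 33.7170
re-solving with b+δb shifts x by Δx of norm 0.0853
relative error = 0.0025
tightness: 0.0025 against a bound of 0.2346 (unrounded ratio ≈ 0.0108)


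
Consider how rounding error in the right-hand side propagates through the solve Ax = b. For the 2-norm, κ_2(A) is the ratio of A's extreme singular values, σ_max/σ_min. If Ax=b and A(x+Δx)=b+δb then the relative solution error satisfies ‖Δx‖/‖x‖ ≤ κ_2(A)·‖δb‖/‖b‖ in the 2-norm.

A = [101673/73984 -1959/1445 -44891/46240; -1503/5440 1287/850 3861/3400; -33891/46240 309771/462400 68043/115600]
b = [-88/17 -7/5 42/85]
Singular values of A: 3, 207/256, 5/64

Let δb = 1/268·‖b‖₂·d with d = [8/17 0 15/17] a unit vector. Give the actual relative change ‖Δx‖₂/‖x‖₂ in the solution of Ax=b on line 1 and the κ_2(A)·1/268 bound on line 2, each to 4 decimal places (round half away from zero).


0.0099
0.1433

σ_max = 3, σ_min = 5/64
condition number: 3 ÷ (5/64) = 38.4000
worst-case relative error ≤ 38.4000 × 1/268 = 0.1433
solve Ax = b  →  x = [-4.8355 14.2035 -21.3473]
‖b‖₂ = 5.3852 and ‖x‖₂ = 26.0927
δb = ε·‖b‖·d = [0.0095 0.0000 0.0177]; solving A·Δx = δb gives ‖Δx‖ = 0.2572
dividing the unrounded norms, ‖Δx‖/‖x‖ = 0.0099
so the bound overstates the realised error by a factor of ≈ 14.5359 (computed from the unrounded values)


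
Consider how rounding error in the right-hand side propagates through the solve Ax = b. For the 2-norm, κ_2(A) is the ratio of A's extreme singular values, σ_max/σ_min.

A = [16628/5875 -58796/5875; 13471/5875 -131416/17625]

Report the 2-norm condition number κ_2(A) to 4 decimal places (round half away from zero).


91.6500

M = AᵀA = [18318329/1380625 -188131384/4141875; -188131384/4141875 1935315664/12425625]. tr(M)=3360289/19881, det(M)=67600/19881
eigenvalues of AᵀA: λ = (tr ± √(tr²−4·det))/2 = 169, 400/19881
κ_2(A) = √(λ_max/λ_min) = √(169 / (400/19881)) = 91.6500


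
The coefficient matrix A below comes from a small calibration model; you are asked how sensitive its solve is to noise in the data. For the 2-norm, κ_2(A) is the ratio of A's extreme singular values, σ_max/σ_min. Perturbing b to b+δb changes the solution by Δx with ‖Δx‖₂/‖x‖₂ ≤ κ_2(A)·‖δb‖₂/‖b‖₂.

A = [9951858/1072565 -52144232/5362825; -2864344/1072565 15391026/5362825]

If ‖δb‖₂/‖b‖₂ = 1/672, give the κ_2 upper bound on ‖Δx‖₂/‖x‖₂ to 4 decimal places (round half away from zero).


0.4403

AᵀA = [4289757768100/46015827169 -4504137482880/46015827169; -4504137482880/46015827169 4729447379524/46015827169]; tr = 10724381864/54715609, det = 24010000/54715609
λ_max, λ_min = (10724381864/54715609 ± √115007111477803754496/2993797868240881)/2 = 196, 122500/54715609
so κ_2 = √(196 / (122500/54715609)) = 295.8800
bound on ‖Δx‖/‖x‖: κ·ε = 295.8800·1/672 = 0.4403


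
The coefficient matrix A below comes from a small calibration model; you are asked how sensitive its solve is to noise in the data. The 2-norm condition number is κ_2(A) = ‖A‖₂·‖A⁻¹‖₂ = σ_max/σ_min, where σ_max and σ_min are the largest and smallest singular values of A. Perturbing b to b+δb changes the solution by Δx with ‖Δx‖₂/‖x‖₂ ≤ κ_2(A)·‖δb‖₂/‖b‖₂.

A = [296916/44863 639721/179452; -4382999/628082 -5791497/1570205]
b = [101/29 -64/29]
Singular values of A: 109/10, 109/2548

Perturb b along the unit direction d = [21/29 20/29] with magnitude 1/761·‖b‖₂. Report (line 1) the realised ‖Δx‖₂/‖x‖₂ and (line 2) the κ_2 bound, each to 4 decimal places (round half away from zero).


0.0054
0.3348

largest singular value 109/10, smallest 109/2548
κ_2(A) = (109/10) / (109/2548) = 254.8000
bound on ‖Δx‖/‖x‖: κ·ε = 254.8000·1/761 = 0.3348
solve Ax = b  →  x = [-10.6767 20.7987]
‖b‖₂ = 4.1231 and ‖x‖₂ = 23.3790
re-solving with b+δb shifts x by Δx of norm 0.1267
relative error = 0.0054
so the bound overstates the realised error by a factor of ≈ 61.8057 (computed from the unrounded values)


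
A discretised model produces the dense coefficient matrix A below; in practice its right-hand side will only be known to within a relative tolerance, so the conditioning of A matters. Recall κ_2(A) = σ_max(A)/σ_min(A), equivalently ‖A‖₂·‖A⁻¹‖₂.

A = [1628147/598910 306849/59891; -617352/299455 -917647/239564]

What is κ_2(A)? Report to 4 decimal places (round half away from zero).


form AᵀA = [167014264849/14347727524 156570176835/7173863762; 156570176835/7173863762 2348576957425/57390910096] with trace 10438179989/198584464 and determinant 17682025/794337856
λ_max, λ_min = (10438179989/198584464 ± √108952090107302980521/39435789342167296)/2 = 841/16, 21025/49646116
κ_2(A) = √(λ_max/λ_min) = √((841/16) / (21025/49646116)) = 352.3000

352.3000


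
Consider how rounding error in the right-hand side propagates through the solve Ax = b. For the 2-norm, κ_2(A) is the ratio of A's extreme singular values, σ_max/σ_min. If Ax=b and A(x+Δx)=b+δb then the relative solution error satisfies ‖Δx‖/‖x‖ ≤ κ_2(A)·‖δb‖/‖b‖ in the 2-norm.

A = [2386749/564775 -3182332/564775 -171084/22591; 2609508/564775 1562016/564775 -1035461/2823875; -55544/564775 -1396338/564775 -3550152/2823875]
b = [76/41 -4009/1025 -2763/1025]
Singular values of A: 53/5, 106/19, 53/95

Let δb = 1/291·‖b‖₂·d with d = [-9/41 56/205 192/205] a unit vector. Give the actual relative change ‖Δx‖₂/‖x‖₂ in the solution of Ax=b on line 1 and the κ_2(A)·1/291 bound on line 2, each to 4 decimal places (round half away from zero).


0.0044
0.0653

from the listed singular values, σ₁ = 53/5, σ_n = 53/95
κ_2(A) = (53/5) / (53/95) = 19.0000
κ_2(A)·‖δb‖/‖b‖ = 0.0653
solve Ax = b  →  x = [-3.5063 3.7789 -5.0130]
2-norm of b is 5.0990; of x, 7.1906
with δb = [-0.0038 0.0048 0.0164], A·Δx = δb → ‖Δx‖ = 0.0314
realised ‖Δx‖/‖x‖ = 0.0044
realised/bound (from unrounded values) ≈ 0.0669


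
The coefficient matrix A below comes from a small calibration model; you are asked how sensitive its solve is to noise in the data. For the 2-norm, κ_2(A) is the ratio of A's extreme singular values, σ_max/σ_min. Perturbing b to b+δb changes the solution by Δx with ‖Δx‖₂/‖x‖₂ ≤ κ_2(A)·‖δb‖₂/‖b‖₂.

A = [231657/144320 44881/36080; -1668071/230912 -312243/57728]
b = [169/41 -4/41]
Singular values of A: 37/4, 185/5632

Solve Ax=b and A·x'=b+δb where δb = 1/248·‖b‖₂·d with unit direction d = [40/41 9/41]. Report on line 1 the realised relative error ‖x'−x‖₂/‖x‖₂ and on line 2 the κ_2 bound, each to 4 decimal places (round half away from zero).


largest singular value 37/4, smallest 185/5632
κ = σ_max/σ_min = (37/4)/(185/5632) = 281.6000
κ_2(A)·‖δb‖/‖b‖ = 1.1355
solve Ax = b  →  x = [-72.9773 97.4832]
‖b‖ = 4.1231, ‖x‖ = 121.7730
Δx = A⁻¹·δb where δb = 1/248·4.1231·d; ‖Δx‖ = 0.5061
realised ‖Δx‖/‖x‖ = 0.0042
tightness: 0.0042 against a bound of 1.1355 (unrounded ratio ≈ 0.0037)

0.0042
1.1355


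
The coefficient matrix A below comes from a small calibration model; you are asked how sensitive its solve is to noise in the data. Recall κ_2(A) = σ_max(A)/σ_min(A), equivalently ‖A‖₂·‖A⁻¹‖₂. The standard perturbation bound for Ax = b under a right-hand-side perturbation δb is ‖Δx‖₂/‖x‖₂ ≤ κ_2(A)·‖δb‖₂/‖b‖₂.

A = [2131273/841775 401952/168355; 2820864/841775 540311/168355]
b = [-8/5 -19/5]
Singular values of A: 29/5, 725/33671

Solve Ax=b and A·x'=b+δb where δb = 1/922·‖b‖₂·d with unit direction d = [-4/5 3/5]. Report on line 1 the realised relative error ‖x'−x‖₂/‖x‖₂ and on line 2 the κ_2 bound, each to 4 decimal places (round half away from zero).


0.0045
0.2922

σ_max = 29/5, σ_min = 725/33671
κ = σ_max/σ_min = (29/5)/(725/33671) = 269.3680
worst-case relative error ≤ 269.3680 × 1/922 = 0.2922
solve Ax = b  →  x = [31.5301 -34.1066]
‖b‖ = 4.1231, ‖x‖ = 46.4479
Δx = A⁻¹·δb where δb = 1/922·4.1231·d; ‖Δx‖ = 0.2077
realised ‖Δx‖/‖x‖ = 0.0045
realised/bound (from unrounded values) ≈ 0.0153


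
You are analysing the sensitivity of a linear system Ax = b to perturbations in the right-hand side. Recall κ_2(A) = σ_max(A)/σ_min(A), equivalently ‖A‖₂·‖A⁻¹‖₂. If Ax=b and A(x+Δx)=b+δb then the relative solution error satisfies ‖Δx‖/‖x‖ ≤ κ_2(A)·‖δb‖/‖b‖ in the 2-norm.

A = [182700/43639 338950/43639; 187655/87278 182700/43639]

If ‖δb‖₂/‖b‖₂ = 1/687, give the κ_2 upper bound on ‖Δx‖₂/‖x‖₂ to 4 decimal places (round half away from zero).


AᵀA = [583846225/26357956 273593250/6589489; 273593250/6589489 513032500/6589489]; tr = 9121025/91204, det = 15625/22801
λ_max, λ_min = (9121025/91204 ± √83170296050625/8318169616)/2 = 100, 625/91204
σ_max=√100=10, σ_min=√(625/91204)=(25/302) → κ = 120.8000
bound on ‖Δx‖/‖x‖: κ·ε = 120.8000·1/687 = 0.1758

0.1758


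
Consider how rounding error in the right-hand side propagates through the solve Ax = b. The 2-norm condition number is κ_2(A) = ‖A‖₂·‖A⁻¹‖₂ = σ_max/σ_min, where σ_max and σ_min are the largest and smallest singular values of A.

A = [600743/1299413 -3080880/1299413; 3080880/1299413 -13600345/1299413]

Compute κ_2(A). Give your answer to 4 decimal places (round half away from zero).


154.6000

M = AᵀA = [5861221729/1004446249 -26027274240/1004446249; -26027274240/1004446249 115681859425/1004446249]. tr(M)=72304034/597529, det(M)=366025/597529
eigenvalues of AᵀA: λ = (tr ± √(tr²−4·det))/2 = 121, 3025/597529
so κ_2 = √(121 / (3025/597529)) = 154.6000


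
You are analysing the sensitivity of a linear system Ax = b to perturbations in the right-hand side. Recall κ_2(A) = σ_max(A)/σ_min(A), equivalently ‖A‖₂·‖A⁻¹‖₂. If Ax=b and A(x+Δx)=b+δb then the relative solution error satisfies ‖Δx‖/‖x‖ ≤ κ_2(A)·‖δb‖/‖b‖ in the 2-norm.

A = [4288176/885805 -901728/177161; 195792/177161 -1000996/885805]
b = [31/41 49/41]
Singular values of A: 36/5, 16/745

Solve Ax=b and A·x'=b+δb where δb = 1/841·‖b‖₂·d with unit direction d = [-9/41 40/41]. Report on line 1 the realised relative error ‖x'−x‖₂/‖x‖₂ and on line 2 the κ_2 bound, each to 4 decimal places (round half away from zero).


largest singular value 36/5, smallest 16/745
κ = σ_max/σ_min = (36/5)/(16/745) = 335.2500
perturbation bound = 335.2500·1/841 = 0.3986
solve Ax = b  →  x = [33.8135 32.0115]
‖b‖ = 1.4142, ‖x‖ = 46.5627
δb = ε·‖b‖·d = [-0.0004 0.0016]; solving A·Δx = δb gives ‖Δx‖ = 0.0783
dividing the unrounded norms, ‖Δx‖/‖x‖ = 0.0017
realised/bound (from unrounded values) ≈ 0.0042

0.0017
0.3986


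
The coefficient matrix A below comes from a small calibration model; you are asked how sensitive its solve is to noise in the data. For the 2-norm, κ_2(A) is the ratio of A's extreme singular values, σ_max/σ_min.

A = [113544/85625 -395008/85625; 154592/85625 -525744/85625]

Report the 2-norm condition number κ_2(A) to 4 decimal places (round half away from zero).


M = AᵀA = [1471637056/293265625 -5045064192/293265625; -5045064192/293265625 17297522944/293265625]. tr(M)=30030656/469225, det(M)=16384/469225
solving λ² − 30030656/469225·λ + 16384/469225 = 0 gives λ = 64, 256/469225
σ_max=√64=8, σ_min=√(256/469225)=(16/685) → κ = 342.5000

342.5000


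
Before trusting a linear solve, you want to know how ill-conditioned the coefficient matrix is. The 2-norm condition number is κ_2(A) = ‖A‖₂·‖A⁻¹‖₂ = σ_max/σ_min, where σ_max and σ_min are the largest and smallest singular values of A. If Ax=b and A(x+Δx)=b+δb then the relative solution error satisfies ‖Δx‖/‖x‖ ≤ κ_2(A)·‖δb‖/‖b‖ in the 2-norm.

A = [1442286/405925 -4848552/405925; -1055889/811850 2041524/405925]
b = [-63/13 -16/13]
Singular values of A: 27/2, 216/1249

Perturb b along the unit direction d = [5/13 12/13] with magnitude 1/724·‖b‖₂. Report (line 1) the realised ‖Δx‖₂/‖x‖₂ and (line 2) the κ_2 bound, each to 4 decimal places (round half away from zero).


0.0023
0.1078

from the listed singular values, σ₁ = 27/2, σ_n = 216/1249
condition number: (27/2) ÷ (216/1249) = 78.0625
worst-case relative error ≤ 78.0625 × 1/724 = 0.1078
solve Ax = b  →  x = [-16.7363 -4.5728]
2-norm of b is 5.0000; of x, 17.3498
δb = ε·‖b‖·d = [0.0027 0.0064]; solving A·Δx = δb gives ‖Δx‖ = 0.0399
relative error = 0.0023
tightness: 0.0023 against a bound of 0.1078 (unrounded ratio ≈ 0.0213)


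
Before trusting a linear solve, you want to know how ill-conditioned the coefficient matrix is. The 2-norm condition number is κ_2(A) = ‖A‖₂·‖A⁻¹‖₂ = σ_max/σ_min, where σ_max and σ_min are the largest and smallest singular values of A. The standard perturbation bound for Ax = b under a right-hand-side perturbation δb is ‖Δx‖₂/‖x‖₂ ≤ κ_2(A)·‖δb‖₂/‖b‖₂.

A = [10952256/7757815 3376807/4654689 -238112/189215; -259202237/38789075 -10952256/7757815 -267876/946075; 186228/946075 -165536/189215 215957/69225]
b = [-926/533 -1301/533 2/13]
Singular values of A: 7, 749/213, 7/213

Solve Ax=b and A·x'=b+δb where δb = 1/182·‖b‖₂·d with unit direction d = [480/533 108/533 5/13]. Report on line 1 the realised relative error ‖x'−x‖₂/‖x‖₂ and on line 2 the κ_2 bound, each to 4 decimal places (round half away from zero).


from the listed singular values, σ₁ = 7, σ_n = 7/213
κ = σ_max/σ_min = 7/(7/213) = 213.0000
bound on ‖Δx‖/‖x‖: κ·ε = 213.0000·1/182 = 1.1703
solve Ax = b  →  x = [13.1208 -57.0129 -16.7670]
‖b‖₂ = 3.0000 and ‖x‖₂ = 60.8585
re-solving with b+δb shifts x by Δx of norm 0.5016
relative error = 0.0082
so the bound overstates the realised error by a factor of ≈ 142.0031 (computed from the unrounded values)

0.0082
1.1703


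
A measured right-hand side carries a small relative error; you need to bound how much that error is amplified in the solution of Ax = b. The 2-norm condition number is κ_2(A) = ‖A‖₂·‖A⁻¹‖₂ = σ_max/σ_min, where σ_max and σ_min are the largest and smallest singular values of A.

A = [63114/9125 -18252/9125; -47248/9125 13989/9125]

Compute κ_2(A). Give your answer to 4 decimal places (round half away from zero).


328.5000

form AᵀA = [49726004/666125 -14503272/666125; -14503272/666125 4230621/666125] with trace 431653/5329 and determinant 324/5329
char-poly roots: 81 and 4/5329
κ = σ_max/σ_min = 9/(2/73) = 328.5000


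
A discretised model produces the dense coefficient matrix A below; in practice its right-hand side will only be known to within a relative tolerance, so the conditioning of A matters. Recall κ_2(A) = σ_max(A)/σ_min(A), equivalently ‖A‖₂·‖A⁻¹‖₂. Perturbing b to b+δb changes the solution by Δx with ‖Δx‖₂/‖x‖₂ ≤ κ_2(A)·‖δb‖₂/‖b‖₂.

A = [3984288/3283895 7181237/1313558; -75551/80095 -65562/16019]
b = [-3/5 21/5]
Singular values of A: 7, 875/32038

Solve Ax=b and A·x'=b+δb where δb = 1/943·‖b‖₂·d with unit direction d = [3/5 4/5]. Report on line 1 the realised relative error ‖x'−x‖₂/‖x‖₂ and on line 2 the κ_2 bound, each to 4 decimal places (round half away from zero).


0.0015
0.2718

from the listed singular values, σ₁ = 7, σ_n = 875/32038
κ = σ_max/σ_min = 7/(875/32038) = 256.3040
bound on ‖Δx‖/‖x‖: κ·ε = 256.3040·1/943 = 0.2718
solve Ax = b  →  x = [-107.2595 23.6941]
‖b‖₂ = 4.2426 and ‖x‖₂ = 109.8454
δb = ε·‖b‖·d = [0.0027 0.0036]; solving A·Δx = δb gives ‖Δx‖ = 0.1647
dividing the unrounded norms, ‖Δx‖/‖x‖ = 0.0015
so the bound overstates the realised error by a factor of ≈ 181.2357 (computed from the unrounded values)


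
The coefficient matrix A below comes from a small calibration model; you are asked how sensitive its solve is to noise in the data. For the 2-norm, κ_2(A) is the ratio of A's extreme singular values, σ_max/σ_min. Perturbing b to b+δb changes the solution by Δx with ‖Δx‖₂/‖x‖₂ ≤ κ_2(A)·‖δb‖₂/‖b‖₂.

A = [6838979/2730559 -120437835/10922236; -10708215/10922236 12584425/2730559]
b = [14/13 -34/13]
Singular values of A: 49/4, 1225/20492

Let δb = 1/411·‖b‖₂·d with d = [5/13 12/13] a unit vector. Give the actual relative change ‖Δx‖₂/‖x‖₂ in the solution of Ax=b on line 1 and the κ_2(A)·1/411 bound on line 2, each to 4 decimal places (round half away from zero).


0.0034
0.4986

largest singular value 49/4, smallest 1225/20492
condition number: (49/4) ÷ (1225/20492) = 204.9200
worst-case relative error ≤ 204.9200 × 1/411 = 0.4986
solve Ax = b  →  x = [-32.6045 -7.5034]
‖b‖₂ = 2.8284 and ‖x‖₂ = 33.4567
re-solving with b+δb shifts x by Δx of norm 0.1151
dividing the unrounded norms, ‖Δx‖/‖x‖ = 0.0034
so the bound overstates the realised error by a factor of ≈ 144.9020 (computed from the unrounded values)


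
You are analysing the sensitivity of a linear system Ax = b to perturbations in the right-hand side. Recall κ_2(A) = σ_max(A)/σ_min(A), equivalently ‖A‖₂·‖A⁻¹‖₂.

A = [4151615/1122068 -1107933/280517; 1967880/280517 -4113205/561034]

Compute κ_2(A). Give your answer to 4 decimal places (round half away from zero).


M = AᵀA = [274037142625/4356528016 -71931830355/1089132004; -71931830355/1089132004 75531202429/1089132004]. tr(M)=685091501/5180176, det(M)=6996025/20720704
char-poly roots: 529/4 and 13225/5180176
so κ_2 = √((529/4) / (13225/5180176)) = 227.6000

227.6000


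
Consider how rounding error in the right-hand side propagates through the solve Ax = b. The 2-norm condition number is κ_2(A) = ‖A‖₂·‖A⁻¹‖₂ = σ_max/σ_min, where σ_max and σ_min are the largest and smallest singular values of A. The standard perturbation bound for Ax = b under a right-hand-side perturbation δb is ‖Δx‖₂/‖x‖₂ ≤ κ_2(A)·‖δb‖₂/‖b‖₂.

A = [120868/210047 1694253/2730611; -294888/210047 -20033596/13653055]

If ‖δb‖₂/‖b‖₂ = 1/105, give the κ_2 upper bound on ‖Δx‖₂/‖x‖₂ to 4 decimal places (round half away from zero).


1.7245

AᵀA = [101568005968/44119742209 533197839636/220598711045; 533197839636/220598711045 2799451475689/1102993555225]; tr = 6347980529/1311526225, det = 937024/1311526225
λ_max, λ_min = (6347980529/1311526225 ± √40291941070365302241/1720101038862750625)/2 = 121/25, 7744/52461049
so κ_2 = √((121/25) / (7744/52461049)) = 181.0750
perturbation bound = 181.0750·1/105 = 1.7245


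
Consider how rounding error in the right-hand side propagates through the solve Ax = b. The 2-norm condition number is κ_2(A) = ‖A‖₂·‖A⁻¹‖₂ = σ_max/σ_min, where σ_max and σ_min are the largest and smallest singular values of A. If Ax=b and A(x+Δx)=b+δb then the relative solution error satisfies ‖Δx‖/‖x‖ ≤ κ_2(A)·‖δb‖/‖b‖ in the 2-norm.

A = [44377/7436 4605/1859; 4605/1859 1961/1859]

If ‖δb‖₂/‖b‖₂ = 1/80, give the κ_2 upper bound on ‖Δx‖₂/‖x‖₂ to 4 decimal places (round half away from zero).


AᵀA = [13660441/327184 1422945/81796; 1422945/81796 148234/20449]; tr = 94865/1936, det = 49/1936
solving λ² − 94865/1936·λ + 49/1936 = 0 gives λ = 49, 1/1936
so κ_2 = √(49 / (1/1936)) = 308.0000
perturbation bound = 308.0000·1/80 = 3.8500

3.8500


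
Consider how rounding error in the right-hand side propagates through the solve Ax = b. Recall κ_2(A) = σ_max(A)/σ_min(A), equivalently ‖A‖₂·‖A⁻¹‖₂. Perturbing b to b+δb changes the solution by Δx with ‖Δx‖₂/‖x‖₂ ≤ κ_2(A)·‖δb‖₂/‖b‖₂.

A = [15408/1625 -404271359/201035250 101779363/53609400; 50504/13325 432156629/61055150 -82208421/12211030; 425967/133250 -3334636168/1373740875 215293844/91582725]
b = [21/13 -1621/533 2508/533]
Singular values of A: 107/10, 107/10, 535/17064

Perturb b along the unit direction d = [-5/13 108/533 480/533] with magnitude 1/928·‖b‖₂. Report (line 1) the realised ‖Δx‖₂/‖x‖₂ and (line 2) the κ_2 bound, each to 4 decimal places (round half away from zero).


0.0021
0.3678

from the listed singular values, σ₁ = 107/10, σ_n = 535/17064
κ_2(A) = (107/10) / (535/17064) = 341.2800
perturbation bound = 341.2800·1/928 = 0.3678
solve Ax = b  →  x = [0.1645 65.6736 69.5915]
2-norm of b is 5.8310; of x, 95.6871
δb = ε·‖b‖·d = [-0.0024 0.0013 0.0057]; solving A·Δx = δb gives ‖Δx‖ = 0.2004
relative error = 0.0021
so the bound overstates the realised error by a factor of ≈ 175.5892 (computed from the unrounded values)


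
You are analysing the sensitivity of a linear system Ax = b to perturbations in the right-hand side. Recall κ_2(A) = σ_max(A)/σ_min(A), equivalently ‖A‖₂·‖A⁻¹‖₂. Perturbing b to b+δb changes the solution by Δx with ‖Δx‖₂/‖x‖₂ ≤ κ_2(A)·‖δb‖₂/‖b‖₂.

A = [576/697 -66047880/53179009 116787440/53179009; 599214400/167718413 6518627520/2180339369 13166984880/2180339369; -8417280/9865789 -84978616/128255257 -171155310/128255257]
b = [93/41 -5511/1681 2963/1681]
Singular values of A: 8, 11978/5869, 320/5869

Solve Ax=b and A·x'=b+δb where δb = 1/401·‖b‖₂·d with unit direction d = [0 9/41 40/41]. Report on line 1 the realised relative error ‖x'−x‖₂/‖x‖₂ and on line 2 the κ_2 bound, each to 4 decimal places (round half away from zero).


σ_max = 8, σ_min = 320/5869
condition number: 8 ÷ (320/5869) = 146.7250
perturbation bound = 146.7250·1/401 = 0.3659
solve Ax = b  →  x = [-16.3594 1.8354 8.2269]
‖b‖ = 4.3589, ‖x‖ = 18.4033
with δb = [0.0000 0.0024 0.0106], A·Δx = δb → ‖Δx‖ = 0.1994
realised ‖Δx‖/‖x‖ = 0.0108
so the bound overstates the realised error by a factor of ≈ 33.7760 (computed from the unrounded values)

0.0108
0.3659


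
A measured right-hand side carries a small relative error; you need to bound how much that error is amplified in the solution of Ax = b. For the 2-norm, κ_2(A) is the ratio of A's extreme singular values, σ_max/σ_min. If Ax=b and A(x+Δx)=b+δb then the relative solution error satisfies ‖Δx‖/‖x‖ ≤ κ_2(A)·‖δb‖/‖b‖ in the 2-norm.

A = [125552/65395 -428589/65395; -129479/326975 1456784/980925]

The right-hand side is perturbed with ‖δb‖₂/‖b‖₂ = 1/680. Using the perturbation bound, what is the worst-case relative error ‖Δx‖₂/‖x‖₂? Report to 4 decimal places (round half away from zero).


form AᵀA = [244406561/63600625 -2513021056/190801875; -2513021056/190801875 25848982201/572405625] with trace 44877826/915849 and determinant 60025/915849
solving λ² − 44877826/915849·λ + 60025/915849 = 0 gives λ = 49, 1225/915849
so κ_2 = √(49 / (1225/915849)) = 191.4000
κ_2(A)·‖δb‖/‖b‖ = 0.2815

0.2815


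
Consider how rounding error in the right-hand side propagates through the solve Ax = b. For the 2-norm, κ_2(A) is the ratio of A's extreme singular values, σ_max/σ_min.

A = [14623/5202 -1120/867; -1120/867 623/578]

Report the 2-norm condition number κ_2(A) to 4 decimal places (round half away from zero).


9.0000

M = AᵀA = [896161/93636 -39200/7803; -39200/7803 29449/10404]. tr(M)=2009/162, det(M)=2401/1296
eigenvalues of AᵀA: λ = (tr ± √(tr²−4·det))/2 = 49/4, 49/324
σ_max=√(49/4)=(7/2), σ_min=√(49/324)=(7/18) → κ = 9.0000


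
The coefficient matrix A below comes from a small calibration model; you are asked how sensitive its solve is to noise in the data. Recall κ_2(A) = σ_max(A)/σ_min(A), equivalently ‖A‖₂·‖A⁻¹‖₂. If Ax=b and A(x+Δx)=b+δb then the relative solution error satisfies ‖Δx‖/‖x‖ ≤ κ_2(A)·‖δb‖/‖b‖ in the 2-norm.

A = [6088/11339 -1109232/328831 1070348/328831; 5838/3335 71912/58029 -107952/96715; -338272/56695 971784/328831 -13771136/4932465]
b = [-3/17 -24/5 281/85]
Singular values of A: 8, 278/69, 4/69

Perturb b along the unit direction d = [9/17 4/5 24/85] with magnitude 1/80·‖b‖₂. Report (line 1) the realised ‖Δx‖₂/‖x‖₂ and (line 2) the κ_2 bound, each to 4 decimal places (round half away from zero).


from the listed singular values, σ₁ = 8, σ_n = 4/69
condition number: 8 ÷ (4/69) = 138.0000
worst-case relative error ≤ 138.0000 × 1/80 = 1.7250
solve Ax = b  →  x = [-0.9775 -35.9888 -37.1892]
2-norm of b is 5.8310; of x, 51.7609
δb = ε·‖b‖·d = [0.0386 0.0583 0.0206]; solving A·Δx = δb gives ‖Δx‖ = 1.2573
relative error = 0.0243
tightness: 0.0243 against a bound of 1.7250 (unrounded ratio ≈ 0.0141)

0.0243
1.7250


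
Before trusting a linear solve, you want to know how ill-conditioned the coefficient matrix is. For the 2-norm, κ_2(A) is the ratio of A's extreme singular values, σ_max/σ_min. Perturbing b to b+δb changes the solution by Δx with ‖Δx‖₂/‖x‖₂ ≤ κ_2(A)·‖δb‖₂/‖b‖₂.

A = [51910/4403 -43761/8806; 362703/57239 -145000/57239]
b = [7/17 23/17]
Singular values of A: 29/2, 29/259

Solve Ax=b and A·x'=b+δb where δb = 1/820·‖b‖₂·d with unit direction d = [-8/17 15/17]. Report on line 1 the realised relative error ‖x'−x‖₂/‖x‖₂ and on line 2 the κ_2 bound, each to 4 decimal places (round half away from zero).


0.0017
0.1579

σ_max = 29/2, σ_min = 29/259
κ_2(A) = (29/2) / (29/259) = 129.5000
κ_2(A)·‖δb‖/‖b‖ = 0.1579
solve Ax = b  →  x = [3.4987 8.2175]
‖b‖₂ = 1.4142 and ‖x‖₂ = 8.9313
Δx = A⁻¹·δb where δb = 1/820·1.4142·d; ‖Δx‖ = 0.0154
dividing the unrounded norms, ‖Δx‖/‖x‖ = 0.0017
so the bound overstates the realised error by a factor of ≈ 91.5731 (computed from the unrounded values)


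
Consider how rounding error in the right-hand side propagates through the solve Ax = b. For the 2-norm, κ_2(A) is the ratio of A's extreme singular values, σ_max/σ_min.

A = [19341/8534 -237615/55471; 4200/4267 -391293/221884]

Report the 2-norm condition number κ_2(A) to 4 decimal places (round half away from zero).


125.5000

M = AᵀA = [444634281/72829156 -416725155/36414578; -416725155/36414578 6251387121/291316624]. tr(M)=27785205/1008016, det(M)=194481/4032064
char-poly roots: 441/16 and 441/252004
σ_max=√(441/16)=(21/4), σ_min=√(441/252004)=(21/502) → κ = 125.5000
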